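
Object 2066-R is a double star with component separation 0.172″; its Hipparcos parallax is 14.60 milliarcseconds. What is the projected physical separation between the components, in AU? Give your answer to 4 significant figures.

d = 1/p = 1/0.01460″ = 68.493 pc.
At distance d (pc), an angle of θ arcsec spans θ·d AU: s = 0.172 × 68.493 = 11.781 AU.

11.78 AU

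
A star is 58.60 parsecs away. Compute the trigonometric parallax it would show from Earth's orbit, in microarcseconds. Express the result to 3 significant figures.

17100 μas

p = 1/d = 1/58.6 = 0.017065 arcsec.
= 0.017065 × 10⁶ = 17065 μas.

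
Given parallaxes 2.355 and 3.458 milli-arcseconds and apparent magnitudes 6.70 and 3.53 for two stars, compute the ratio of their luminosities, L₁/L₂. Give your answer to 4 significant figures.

L₁/L₂ = 0.1163

d₁ = 1/p₁ = 1/0.002355″ = 424.63 pc; d₂ = 1/p₂ = 1/0.003458″ = 289.18 pc.
M₁ = m₁ − 5 log₁₀ d₁ + 5 = 6.70 − 13.1401 + 5 = -1.4401.
M₂ = 3.53 − 12.3058 + 5 = -3.7758.
L₁/L₂ = 10^(0.4(M₂ − M₁)) = 10^(0.4 × (-2.3357)) = 10^(-0.93428) = 0.11634.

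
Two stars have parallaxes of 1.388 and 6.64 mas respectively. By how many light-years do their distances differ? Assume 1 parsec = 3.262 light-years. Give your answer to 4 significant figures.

d_A = 1/0.001388″ = 720.46 pc; d_B = 1/0.006640″ = 150.6 pc.
|d_B − d_A| = |150.6 − 720.46| = 569.86 pc = 569.86 × 3.262 ly = 1858.9 ly.

1859 ly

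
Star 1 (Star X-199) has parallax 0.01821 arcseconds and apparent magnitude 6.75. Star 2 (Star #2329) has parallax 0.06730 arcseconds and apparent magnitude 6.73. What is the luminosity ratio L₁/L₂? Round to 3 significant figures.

L₁/L₂ = 13.4

d₁ = 1/p₁ = 1/0.01821″ = 54.915 pc; d₂ = 1/p₂ = 1/0.06730″ = 14.859 pc.
M₁ = m₁ − 5 log₁₀ d₁ + 5 = 6.75 − 8.6985 + 5 = 3.0515.
M₂ = 6.73 − 5.8599 + 5 = 5.8701.
L₁/L₂ = 10^(0.4(M₂ − M₁)) = 10^(0.4 × 2.8186) = 10^1.12744 = 13.41.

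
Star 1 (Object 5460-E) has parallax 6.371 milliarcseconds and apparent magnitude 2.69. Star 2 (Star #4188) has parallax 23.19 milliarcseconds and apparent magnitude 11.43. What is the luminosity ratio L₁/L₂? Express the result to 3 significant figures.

d₁ = 1/p₁ = 1/0.006371″ = 156.96 pc; d₂ = 1/p₂ = 1/0.02319″ = 43.122 pc.
M₁ = m₁ − 5 log₁₀ d₁ + 5 = 2.69 − 10.9789 + 5 = -3.2889.
M₂ = 11.43 − 8.1735 + 5 = 8.2565.
L₁/L₂ = 10^(0.4(M₂ − M₁)) = 10^(0.4 × 11.5454) = 10^4.61816 = 41511.

L₁/L₂ = 41500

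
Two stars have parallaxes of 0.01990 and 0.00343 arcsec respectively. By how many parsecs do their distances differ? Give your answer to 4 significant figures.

241.3 pc

d_A = 1/0.01990″ = 50.251 pc; d_B = 1/0.003430″ = 291.55 pc.
|d_B − d_A| = |291.55 − 50.251| = 241.3 pc.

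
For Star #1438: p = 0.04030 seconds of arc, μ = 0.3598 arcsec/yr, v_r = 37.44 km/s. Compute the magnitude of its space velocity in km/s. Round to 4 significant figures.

56.50 km/s

d = 1/p = 1/0.04030″ = 24.814 pc.
v_t = 4.740 μ d = 4.740 × 0.3598 × 24.814 = 42.319 km/s.
v = √(v_r² + v_t²) = √(37.44² + 42.319²) = √3192.65 = 56.504 km/s.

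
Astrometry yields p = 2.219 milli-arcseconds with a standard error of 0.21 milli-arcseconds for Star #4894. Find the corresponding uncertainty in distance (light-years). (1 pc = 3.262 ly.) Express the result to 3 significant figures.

d = 1/p, so σ_d = σ_p / p².
σ_d = 0.000210 / (0.002219)² = 0.000210 / 0.000004924 = 42.648 pc = 42.648 × 3.262 ly = 139.12 ly.

139 ly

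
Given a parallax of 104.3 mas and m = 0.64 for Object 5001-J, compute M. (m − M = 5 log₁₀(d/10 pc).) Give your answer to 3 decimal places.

d = 1/p = 1/0.1043″ = 9.5877 pc.
m − M = 5 log₁₀(9.5877) − 5 = 4.9086 − 5 = -0.0914.
M = m − (m − M) = 0.64 − (-0.0914) = 0.731.

M = 0.731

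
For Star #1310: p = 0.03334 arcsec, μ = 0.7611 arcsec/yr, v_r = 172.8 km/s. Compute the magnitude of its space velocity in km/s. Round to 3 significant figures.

204 km/s

d = 1/p = 1/0.03334″ = 29.994 pc.
v_t = 4.740 μ d = 4.740 × 0.7611 × 29.994 = 108.21 km/s.
v = √(v_r² + v_t²) = √(172.8² + 108.21²) = √41569.2 = 203.89 km/s.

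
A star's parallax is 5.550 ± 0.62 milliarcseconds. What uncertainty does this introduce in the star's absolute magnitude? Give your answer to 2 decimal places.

M = m − 5 log₁₀ d + 5 = m + 5 log₁₀ p + 5, so ∂M/∂p = 5/(p ln 10).
σ_M = (5/ln 10) · (σ_p/p) = 2.1715 × 0.62/5.550 = 2.1715 × 0.11171 = 0.24258.

σ_M = 0.24 mag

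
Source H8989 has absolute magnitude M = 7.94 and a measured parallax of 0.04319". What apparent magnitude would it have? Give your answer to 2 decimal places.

d = 1/p = 1/0.04319″ = 23.154 pc.
m − M = 5 log₁₀ d − 5 = 5 log₁₀(23.154) − 5 = 6.8231 − 5 = 1.8231.
m = M + (m − M) = 7.94 + 1.8231 = 9.76.

m = 9.76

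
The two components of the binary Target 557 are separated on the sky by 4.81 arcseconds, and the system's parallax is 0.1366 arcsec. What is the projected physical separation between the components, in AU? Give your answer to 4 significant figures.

35.21 AU

d = 1/p = 1/0.1366″ = 7.3206 pc.
At distance d (pc), an angle of θ arcsec spans θ·d AU: s = 4.81 × 7.3206 = 35.212 AU.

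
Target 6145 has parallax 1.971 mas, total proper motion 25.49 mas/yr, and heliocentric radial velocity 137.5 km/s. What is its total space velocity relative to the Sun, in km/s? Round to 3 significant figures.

d = 1/p = 1/0.001971″ = 507.36 pc.
μ = 25.49 mas/yr = 0.02549 ″/yr.
v_t = 4.740 μ d = 4.740 × 0.02549 × 507.36 = 61.301 km/s.
v = √(v_r² + v_t²) = √(137.5² + 61.301²) = √22664.1 = 150.55 km/s.

151 km/s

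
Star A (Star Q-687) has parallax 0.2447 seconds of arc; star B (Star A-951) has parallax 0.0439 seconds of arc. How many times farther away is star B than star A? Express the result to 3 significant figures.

Since d = 1/p, d_B/d_A = p_A/p_B.
= 0.2447 / 0.0439 = 5.574.

5.57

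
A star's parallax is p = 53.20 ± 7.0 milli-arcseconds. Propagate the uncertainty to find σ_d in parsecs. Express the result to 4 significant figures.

d = 1/p, so σ_d = σ_p / p².
σ_d = 0.00700 / (0.05320)² = 0.00700 / 0.0028302 = 2.4733 pc.

2.473 pc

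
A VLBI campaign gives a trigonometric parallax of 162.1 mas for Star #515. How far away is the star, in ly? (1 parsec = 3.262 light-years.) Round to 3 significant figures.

20.1 ly

p = 162.1 mas = 0.1621 arcsec.
d = 1/p = 1/0.1621 = 6.169 pc.
In light-years: 6.169 × 3.262 = 20.123 ly.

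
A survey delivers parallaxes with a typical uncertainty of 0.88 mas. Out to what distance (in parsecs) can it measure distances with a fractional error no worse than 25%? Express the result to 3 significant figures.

σ_d/d = σ_p/p, so the condition is σ_p/p ≤ 0.25, i.e. p ≥ σ_p/0.25.
p_min = 0.88/0.25 = 3.52 mas = 0.00352 arcsec.
d_max = 1/p_min = 1/0.00352 = 284.09 pc.

284 pc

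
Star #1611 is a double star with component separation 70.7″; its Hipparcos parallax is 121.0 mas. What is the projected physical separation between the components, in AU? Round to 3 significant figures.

584 AU

d = 1/p = 1/0.1210″ = 8.2645 pc.
At distance d (pc), an angle of θ arcsec spans θ·d AU: s = 70.7 × 8.2645 = 584.3 AU.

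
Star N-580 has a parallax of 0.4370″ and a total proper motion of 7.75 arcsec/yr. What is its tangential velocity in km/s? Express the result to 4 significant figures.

d = 1/p = 1/0.4370″ = 2.2883 pc.
v_t = 4.74 × μ × d = 4.74 × 7.75 × 2.2883 = 84.061 km/s.

84.06 km/s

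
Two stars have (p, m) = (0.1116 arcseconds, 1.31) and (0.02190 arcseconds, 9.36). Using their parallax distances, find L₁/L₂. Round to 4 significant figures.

L₁/L₂ = 63.91

d₁ = 1/p₁ = 1/0.1116″ = 8.9606 pc; d₂ = 1/p₂ = 1/0.02190″ = 45.662 pc.
M₁ = m₁ − 5 log₁₀ d₁ + 5 = 1.31 − 4.7617 + 5 = 1.5483.
M₂ = 9.36 − 8.2978 + 5 = 6.0622.
L₁/L₂ = 10^(0.4(M₂ − M₁)) = 10^(0.4 × 4.5139) = 10^1.80556 = 63.909.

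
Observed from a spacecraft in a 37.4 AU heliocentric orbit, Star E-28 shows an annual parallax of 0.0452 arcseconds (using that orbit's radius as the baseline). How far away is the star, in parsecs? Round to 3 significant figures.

With baseline B (in AU) and parallax p (in arcsec), d = B/p parsecs.
d = 37.4 / 0.0452 = 827.43 pc.

827 pc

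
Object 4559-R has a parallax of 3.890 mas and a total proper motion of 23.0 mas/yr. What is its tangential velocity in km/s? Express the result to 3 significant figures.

d = 1/p = 1/0.003890″ = 257.07 pc.
μ = 23.0 mas/yr = 0.0230 ″/yr.
v_t = 4.74 × μ × d = 4.74 × 0.0230 × 257.07 = 28.026 km/s.

28.0 km/s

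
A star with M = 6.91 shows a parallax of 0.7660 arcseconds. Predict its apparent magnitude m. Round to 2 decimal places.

d = 1/p = 1/0.7660″ = 1.3055 pc.
m − M = 5 log₁₀ d − 5 = 5 log₁₀(1.3055) − 5 = 0.5789 − 5 = -4.4211.
m = M + (m − M) = 6.91 + (-4.4211) = 2.49.

m = 2.49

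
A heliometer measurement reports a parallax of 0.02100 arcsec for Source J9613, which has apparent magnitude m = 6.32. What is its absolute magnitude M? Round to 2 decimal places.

d = 1/p = 1/0.02100″ = 47.619 pc.
m − M = 5 log₁₀(47.619) − 5 = 8.3889 − 5 = 3.3889.
M = m − (m − M) = 6.32 − 3.3889 = 2.93.

M = 2.93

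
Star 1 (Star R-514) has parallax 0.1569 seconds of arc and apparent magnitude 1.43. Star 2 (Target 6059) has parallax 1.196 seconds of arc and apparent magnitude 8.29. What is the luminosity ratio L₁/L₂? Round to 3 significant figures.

d₁ = 1/p₁ = 1/0.1569″ = 6.3735 pc; d₂ = 1/p₂ = 1/1.196″ = 0.83612 pc.
M₁ = m₁ − 5 log₁₀ d₁ + 5 = 1.43 − 4.0219 + 5 = 2.4081.
M₂ = 8.29 − (-0.3887) + 5 = 13.6787.
L₁/L₂ = 10^(0.4(M₂ − M₁)) = 10^(0.4 × 11.2706) = 10^4.50824 = 32228.

L₁/L₂ = 32200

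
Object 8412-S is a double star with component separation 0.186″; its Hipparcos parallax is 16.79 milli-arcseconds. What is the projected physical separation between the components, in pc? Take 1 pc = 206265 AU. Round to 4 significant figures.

5.371 × 10^-5 pc

d = 1/p = 1/0.01679″ = 59.559 pc.
At distance d (pc), an angle of θ arcsec spans θ·d AU: s = 0.186 × 59.559 = 11.078 AU.
= 11.078 / 206265 = 5.3708 × 10^-5 pc.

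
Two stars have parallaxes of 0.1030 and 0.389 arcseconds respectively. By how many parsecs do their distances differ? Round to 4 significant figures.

7.138 pc

d_A = 1/0.1030″ = 9.7087 pc; d_B = 1/0.3890″ = 2.5707 pc.
|d_B − d_A| = |2.5707 − 9.7087| = 7.138 pc.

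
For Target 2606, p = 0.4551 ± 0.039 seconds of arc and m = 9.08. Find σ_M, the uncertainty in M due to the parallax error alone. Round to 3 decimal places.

σ_M = 0.186 mag

M = m − 5 log₁₀ d + 5 = m + 5 log₁₀ p + 5, so ∂M/∂p = 5/(p ln 10).
σ_M = (5/ln 10) · (σ_p/p) = 2.1715 × 0.039/0.4551 = 2.1715 × 0.085695 = 0.18609.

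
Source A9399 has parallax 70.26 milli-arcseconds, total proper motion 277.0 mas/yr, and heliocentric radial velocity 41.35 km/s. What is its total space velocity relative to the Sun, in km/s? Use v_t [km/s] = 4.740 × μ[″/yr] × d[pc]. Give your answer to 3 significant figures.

45.4 km/s

d = 1/p = 1/0.07026″ = 14.233 pc.
μ = 277.0 mas/yr = 0.2770 ″/yr.
v_t = 4.740 μ d = 4.740 × 0.2770 × 14.233 = 18.688 km/s.
v = √(v_r² + v_t²) = √(41.35² + 18.688²) = √2059.06 = 45.377 km/s.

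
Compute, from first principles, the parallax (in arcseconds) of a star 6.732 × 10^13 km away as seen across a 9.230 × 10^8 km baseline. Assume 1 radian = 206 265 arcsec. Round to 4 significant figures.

θ ≈ B/d = (9.230 × 10^8) / (6.732 × 10^13) = 1.3711 × 10^-5 rad.
In arcseconds: 1.3711 × 10^-5 × 206265 = 2.8281″.

2.828 arcsec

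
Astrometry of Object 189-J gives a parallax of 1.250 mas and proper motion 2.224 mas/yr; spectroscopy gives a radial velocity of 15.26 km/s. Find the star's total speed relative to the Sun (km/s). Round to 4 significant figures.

d = 1/p = 1/0.001250″ = 800 pc.
μ = 2.224 mas/yr = 0.002224 ″/yr.
v_t = 4.740 μ d = 4.740 × 0.002224 × 800 = 8.4334 km/s.
v = √(v_r² + v_t²) = √(15.26² + 8.4334²) = √303.99 = 17.435 km/s.

17.44 km/s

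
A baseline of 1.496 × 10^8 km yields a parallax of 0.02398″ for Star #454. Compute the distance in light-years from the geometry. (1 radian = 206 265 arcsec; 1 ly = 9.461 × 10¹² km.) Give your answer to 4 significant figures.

136.0 ly

θ = 0.02398″ = 0.02398/206265 = 1.1626 × 10^-7 rad.
d = B/θ = (1.496 × 10^8) / (1.1626 × 10^-7) = 1.2868 × 10^15 km = (1.2868 × 10^15) / (9.461 × 10^12) ly = 136.01 ly.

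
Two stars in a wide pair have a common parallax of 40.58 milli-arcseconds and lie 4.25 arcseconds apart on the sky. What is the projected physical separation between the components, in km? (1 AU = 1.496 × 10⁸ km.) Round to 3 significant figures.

1.57 × 10^10 km

d = 1/p = 1/0.04058″ = 24.643 pc.
At distance d (pc), an angle of θ arcsec spans θ·d AU: s = 4.25 × 24.643 = 104.73 AU.
= 104.73 × 1.496 × 10⁸ km = 1.5668 × 10^10 km.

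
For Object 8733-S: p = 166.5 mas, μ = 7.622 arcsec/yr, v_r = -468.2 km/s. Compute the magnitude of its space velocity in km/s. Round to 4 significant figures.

516.0 km/s

d = 1/p = 1/0.1665″ = 6.006 pc.
v_t = 4.740 μ d = 4.740 × 7.622 × 6.006 = 216.99 km/s.
v = √(v_r² + v_t²) = √((-468.2)² + 216.99²) = √266296 = 516.04 km/s.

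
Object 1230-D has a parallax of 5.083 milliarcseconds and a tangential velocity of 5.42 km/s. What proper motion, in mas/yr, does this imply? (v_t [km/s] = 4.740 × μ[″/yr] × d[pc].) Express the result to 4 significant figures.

d = 1/p = 1/0.005083″ = 196.73 pc.
μ = v_t / (4.74 d) = 5.42 / (4.74 × 196.73) = 5.42 / 932.5 = 0.0058123 ″/yr = 5.8123 mas/yr.

5.812 mas/yr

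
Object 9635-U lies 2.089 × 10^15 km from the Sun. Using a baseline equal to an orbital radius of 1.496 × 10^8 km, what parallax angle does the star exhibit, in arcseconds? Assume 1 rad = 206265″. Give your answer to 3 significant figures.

0.0148 arcsec

θ ≈ B/d = (1.496 × 10^8) / (2.089 × 10^15) = 7.1613 × 10^-8 rad.
In arcseconds: 7.1613 × 10^-8 × 206265 = 0.014771″.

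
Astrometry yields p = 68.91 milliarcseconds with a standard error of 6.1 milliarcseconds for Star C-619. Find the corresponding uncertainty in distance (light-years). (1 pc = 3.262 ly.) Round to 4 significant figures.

4.190 ly

d = 1/p, so σ_d = σ_p / p².
σ_d = 0.00610 / (0.06891)² = 0.00610 / 0.0047486 = 1.2846 pc = 1.2846 × 3.262 ly = 4.1904 ly.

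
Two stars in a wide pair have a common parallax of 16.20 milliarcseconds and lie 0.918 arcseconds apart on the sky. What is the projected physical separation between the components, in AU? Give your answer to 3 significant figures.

d = 1/p = 1/0.01620″ = 61.728 pc.
At distance d (pc), an angle of θ arcsec spans θ·d AU: s = 0.918 × 61.728 = 56.666 AU.

56.7 AU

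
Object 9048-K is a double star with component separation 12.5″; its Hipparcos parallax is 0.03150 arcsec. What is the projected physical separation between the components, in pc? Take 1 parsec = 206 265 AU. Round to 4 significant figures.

d = 1/p = 1/0.03150″ = 31.746 pc.
At distance d (pc), an angle of θ arcsec spans θ·d AU: s = 12.5 × 31.746 = 396.83 AU.
= 396.83 / 206265 = 0.0019239 pc.

0.001924 pc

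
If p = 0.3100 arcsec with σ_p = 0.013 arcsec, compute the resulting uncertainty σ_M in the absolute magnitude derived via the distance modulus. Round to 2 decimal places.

σ_M = 0.09 mag

M = m − 5 log₁₀ d + 5 = m + 5 log₁₀ p + 5, so ∂M/∂p = 5/(p ln 10).
σ_M = (5/ln 10) · (σ_p/p) = 2.1715 × 0.013/0.3100 = 2.1715 × 0.041935 = 0.091062.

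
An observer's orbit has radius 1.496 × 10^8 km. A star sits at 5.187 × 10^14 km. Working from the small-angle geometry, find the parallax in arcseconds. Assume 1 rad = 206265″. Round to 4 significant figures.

θ ≈ B/d = (1.496 × 10^8) / (5.187 × 10^14) = 2.8841 × 10^-7 rad.
In arcseconds: 2.8841 × 10^-7 × 206265 = 0.059489″.

0.05949 arcsec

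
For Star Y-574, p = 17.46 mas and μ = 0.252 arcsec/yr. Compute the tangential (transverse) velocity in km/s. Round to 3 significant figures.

68.4 km/s

d = 1/p = 1/0.01746″ = 57.274 pc.
v_t = 4.74 × μ × d = 4.74 × 0.252 × 57.274 = 68.413 km/s.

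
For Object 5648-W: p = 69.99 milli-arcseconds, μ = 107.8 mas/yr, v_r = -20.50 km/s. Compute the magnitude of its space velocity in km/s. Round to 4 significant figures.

21.76 km/s

d = 1/p = 1/0.06999″ = 14.288 pc.
μ = 107.8 mas/yr = 0.1078 ″/yr.
v_t = 4.740 μ d = 4.740 × 0.1078 × 14.288 = 7.3008 km/s.
v = √(v_r² + v_t²) = √((-20.50)² + 7.3008²) = √473.552 = 21.761 km/s.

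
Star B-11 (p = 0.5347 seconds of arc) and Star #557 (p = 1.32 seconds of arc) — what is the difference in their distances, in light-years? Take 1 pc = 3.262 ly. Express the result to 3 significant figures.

d_A = 1/0.5347″ = 1.8702 pc; d_B = 1/1.320″ = 0.75758 pc.
|d_B − d_A| = |0.75758 − 1.8702| = 1.1126 pc = 1.1126 × 3.262 ly = 3.6293 ly.

3.63 ly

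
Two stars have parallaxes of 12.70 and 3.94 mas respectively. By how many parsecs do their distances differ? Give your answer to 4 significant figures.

d_A = 1/0.01270″ = 78.74 pc; d_B = 1/0.003940″ = 253.81 pc.
|d_B − d_A| = |253.81 − 78.74| = 175.07 pc.

175.1 pc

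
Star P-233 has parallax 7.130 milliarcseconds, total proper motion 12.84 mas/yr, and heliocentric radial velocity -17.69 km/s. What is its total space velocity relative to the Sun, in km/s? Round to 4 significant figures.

d = 1/p = 1/0.007130″ = 140.25 pc.
μ = 12.84 mas/yr = 0.01284 ″/yr.
v_t = 4.740 μ d = 4.740 × 0.01284 × 140.25 = 8.5358 km/s.
v = √(v_r² + v_t²) = √((-17.69)² + 8.5358²) = √385.796 = 19.642 km/s.

19.64 km/s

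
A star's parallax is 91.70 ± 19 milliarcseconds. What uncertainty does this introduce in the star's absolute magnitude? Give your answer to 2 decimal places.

M = m − 5 log₁₀ d + 5 = m + 5 log₁₀ p + 5, so ∂M/∂p = 5/(p ln 10).
σ_M = (5/ln 10) · (σ_p/p) = 2.1715 × 19/91.70 = 2.1715 × 0.2072 = 0.44993.

σ_M = 0.45 mag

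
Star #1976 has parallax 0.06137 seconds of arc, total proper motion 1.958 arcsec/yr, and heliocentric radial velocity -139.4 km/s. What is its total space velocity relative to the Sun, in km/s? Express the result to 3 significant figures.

206 km/s

d = 1/p = 1/0.06137″ = 16.295 pc.
v_t = 4.740 μ d = 4.740 × 1.958 × 16.295 = 151.23 km/s.
v = √(v_r² + v_t²) = √((-139.4)² + 151.23²) = √42302.9 = 205.68 km/s.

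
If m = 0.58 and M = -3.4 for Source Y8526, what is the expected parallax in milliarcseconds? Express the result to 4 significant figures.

m − M = 0.58 − (-3.4) = 3.98.
d = 10^((m−M)/5 + 1) = 10^1.796 = 62.517 pc.
p = 1/d = 1/62.517 = 0.015996 arcsec = 15.996 mas.

16.00 mas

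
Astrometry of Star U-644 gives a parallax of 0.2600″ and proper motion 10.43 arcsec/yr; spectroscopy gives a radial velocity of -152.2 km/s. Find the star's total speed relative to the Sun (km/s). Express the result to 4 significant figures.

243.6 km/s

d = 1/p = 1/0.2600″ = 3.8462 pc.
v_t = 4.740 μ d = 4.740 × 10.43 × 3.8462 = 190.15 km/s.
v = √(v_r² + v_t²) = √((-152.2)² + 190.15²) = √59321.9 = 243.56 km/s.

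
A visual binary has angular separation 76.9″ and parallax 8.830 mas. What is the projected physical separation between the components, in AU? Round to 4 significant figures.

8709 AU

d = 1/p = 1/0.008830″ = 113.25 pc.
At distance d (pc), an angle of θ arcsec spans θ·d AU: s = 76.9 × 113.25 = 8708.9 AU.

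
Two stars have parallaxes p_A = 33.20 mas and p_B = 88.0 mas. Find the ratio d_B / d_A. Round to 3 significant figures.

Since d = 1/p, d_B/d_A = p_A/p_B.
= 33.20 / 88.0 = 0.37727.

0.377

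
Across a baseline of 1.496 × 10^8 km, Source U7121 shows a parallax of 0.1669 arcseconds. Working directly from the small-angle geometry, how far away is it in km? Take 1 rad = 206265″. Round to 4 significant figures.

1.849 × 10^14 km

θ = 0.1669″ = 0.1669/206265 = 8.0915 × 10^-7 rad.
d = B/θ = (1.496 × 10^8) / (8.0915 × 10^-7) = 1.8489 × 10^14 km.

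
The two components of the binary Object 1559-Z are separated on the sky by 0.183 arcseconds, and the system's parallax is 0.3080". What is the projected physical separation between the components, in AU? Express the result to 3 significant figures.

d = 1/p = 1/0.3080″ = 3.2468 pc.
At distance d (pc), an angle of θ arcsec spans θ·d AU: s = 0.183 × 3.2468 = 0.59416 AU.

0.594 AU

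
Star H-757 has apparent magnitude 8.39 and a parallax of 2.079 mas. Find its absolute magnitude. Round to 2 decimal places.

M = -0.02

d = 1/p = 1/0.002079″ = 481 pc.
m − M = 5 log₁₀(481) − 5 = 13.4107 − 5 = 8.4107.
M = m − (m − M) = 8.39 − 8.4107 = -0.02.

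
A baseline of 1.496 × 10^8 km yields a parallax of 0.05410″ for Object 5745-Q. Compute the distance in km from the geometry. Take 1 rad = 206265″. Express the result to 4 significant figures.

5.704 × 10^14 km

θ = 0.05410″ = 0.05410/206265 = 2.6228 × 10^-7 rad.
d = B/θ = (1.496 × 10^8) / (2.6228 × 10^-7) = 5.7038 × 10^14 km.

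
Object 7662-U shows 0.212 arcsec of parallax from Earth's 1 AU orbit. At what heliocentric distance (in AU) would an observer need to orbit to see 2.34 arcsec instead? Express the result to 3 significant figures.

11.0 AU

Parallax scales linearly with baseline: p ∝ B, so B = p_target / p_Earth × 1 AU.
B = 2.34 / 0.212 = 11.038 AU.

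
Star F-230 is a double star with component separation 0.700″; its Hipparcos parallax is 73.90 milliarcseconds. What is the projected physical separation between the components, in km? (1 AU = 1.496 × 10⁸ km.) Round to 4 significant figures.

d = 1/p = 1/0.07390″ = 13.532 pc.
At distance d (pc), an angle of θ arcsec spans θ·d AU: s = 0.700 × 13.532 = 9.4724 AU.
= 9.4724 × 1.496 × 10⁸ km = 1.4171 × 10^9 km.

1.417 × 10^9 km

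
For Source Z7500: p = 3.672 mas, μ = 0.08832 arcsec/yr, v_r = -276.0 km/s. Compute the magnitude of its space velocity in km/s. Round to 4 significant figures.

298.6 km/s

d = 1/p = 1/0.003672″ = 272.33 pc.
v_t = 4.740 μ d = 4.740 × 0.08832 × 272.33 = 114.01 km/s.
v = √(v_r² + v_t²) = √((-276.0)² + 114.01²) = √89174.3 = 298.62 km/s.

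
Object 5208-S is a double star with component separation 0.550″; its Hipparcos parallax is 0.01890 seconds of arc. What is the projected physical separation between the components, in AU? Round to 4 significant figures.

d = 1/p = 1/0.01890″ = 52.91 pc.
At distance d (pc), an angle of θ arcsec spans θ·d AU: s = 0.550 × 52.91 = 29.101 AU.

29.10 AU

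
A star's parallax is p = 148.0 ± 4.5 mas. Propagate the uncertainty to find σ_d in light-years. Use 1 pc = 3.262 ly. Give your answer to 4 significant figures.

d = 1/p, so σ_d = σ_p / p².
σ_d = 0.00450 / (0.1480)² = 0.00450 / 0.021904 = 0.20544 pc = 0.20544 × 3.262 ly = 0.67015 ly.

0.6702 ly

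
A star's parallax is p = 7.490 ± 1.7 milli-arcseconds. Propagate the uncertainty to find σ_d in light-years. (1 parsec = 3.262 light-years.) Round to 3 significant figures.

d = 1/p, so σ_d = σ_p / p².
σ_d = 0.00170 / (0.007490)² = 0.00170 / 0.0000561 = 30.303 pc = 30.303 × 3.262 ly = 98.848 ly.

98.8 ly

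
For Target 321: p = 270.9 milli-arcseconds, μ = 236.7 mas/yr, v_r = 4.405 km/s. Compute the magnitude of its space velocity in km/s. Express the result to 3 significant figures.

6.05 km/s

d = 1/p = 1/0.2709″ = 3.6914 pc.
μ = 236.7 mas/yr = 0.2367 ″/yr.
v_t = 4.740 μ d = 4.740 × 0.2367 × 3.6914 = 4.1416 km/s.
v = √(v_r² + v_t²) = √(4.405² + 4.1416²) = √36.5569 = 6.0462 km/s.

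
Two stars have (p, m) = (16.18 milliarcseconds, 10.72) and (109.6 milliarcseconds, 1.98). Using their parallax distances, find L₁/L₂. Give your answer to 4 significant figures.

L₁/L₂ = 0.01464

d₁ = 1/p₁ = 1/0.01618″ = 61.805 pc; d₂ = 1/p₂ = 1/0.1096″ = 9.1241 pc.
M₁ = m₁ − 5 log₁₀ d₁ + 5 = 10.72 − 8.9551 + 5 = 6.7649.
M₂ = 1.98 − 4.8010 + 5 = 2.1790.
L₁/L₂ = 10^(0.4(M₂ − M₁)) = 10^(0.4 × (-4.5859)) = 10^(-1.83436) = 0.014643.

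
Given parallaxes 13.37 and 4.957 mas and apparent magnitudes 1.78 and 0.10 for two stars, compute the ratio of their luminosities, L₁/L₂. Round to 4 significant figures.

L₁/L₂ = 0.02925

d₁ = 1/p₁ = 1/0.01337″ = 74.794 pc; d₂ = 1/p₂ = 1/0.004957″ = 201.73 pc.
M₁ = m₁ − 5 log₁₀ d₁ + 5 = 1.78 − 9.3693 + 5 = -2.5893.
M₂ = 0.10 − 11.5239 + 5 = -6.4239.
L₁/L₂ = 10^(0.4(M₂ − M₁)) = 10^(0.4 × (-3.8346)) = 10^(-1.53384) = 0.029252.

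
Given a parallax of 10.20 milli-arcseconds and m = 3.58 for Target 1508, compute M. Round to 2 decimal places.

d = 1/p = 1/0.01020″ = 98.039 pc.
m − M = 5 log₁₀(98.039) − 5 = 9.9570 − 5 = 4.9570.
M = m − (m − M) = 3.58 − 4.9570 = -1.38.

M = -1.38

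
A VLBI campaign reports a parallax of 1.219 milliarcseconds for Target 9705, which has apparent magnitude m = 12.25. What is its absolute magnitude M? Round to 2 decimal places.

d = 1/p = 1/0.001219″ = 820.34 pc.
m − M = 5 log₁₀(820.34) − 5 = 14.5700 − 5 = 9.5700.
M = m − (m − M) = 12.25 − 9.5700 = 2.68.

M = 2.68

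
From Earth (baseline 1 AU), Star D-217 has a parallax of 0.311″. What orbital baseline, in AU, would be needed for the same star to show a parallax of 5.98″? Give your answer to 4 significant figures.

19.23 AU

Parallax scales linearly with baseline: p ∝ B, so B = p_target / p_Earth × 1 AU.
B = 5.98 / 0.311 = 19.228 AU.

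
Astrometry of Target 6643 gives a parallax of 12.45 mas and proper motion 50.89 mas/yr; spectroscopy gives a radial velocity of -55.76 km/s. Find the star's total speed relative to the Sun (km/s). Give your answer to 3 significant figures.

59.0 km/s

d = 1/p = 1/0.01245″ = 80.321 pc.
μ = 50.89 mas/yr = 0.05089 ″/yr.
v_t = 4.740 μ d = 4.740 × 0.05089 × 80.321 = 19.375 km/s.
v = √(v_r² + v_t²) = √((-55.76)² + 19.375²) = √3484.57 = 59.03 km/s.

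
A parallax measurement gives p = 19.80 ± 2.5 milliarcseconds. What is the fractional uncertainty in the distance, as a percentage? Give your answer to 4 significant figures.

For d = 1/p, |σ_d/d| = |σ_p/p|.
σ_p/p = 2.5 / 19.80 = 0.12626 = 12.626%.

12.63%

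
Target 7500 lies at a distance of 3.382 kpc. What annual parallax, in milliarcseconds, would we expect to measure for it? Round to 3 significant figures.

d = 3.382 kpc = 3382 pc.
p = 1/d = 1/3382 = 0.00029568 arcsec.
= 0.00029568 × 1000 = 0.29568 mas.

0.296 mas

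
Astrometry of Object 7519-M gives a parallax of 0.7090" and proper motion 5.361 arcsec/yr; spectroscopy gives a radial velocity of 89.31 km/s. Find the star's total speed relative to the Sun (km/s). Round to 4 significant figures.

d = 1/p = 1/0.7090″ = 1.4104 pc.
v_t = 4.740 μ d = 4.740 × 5.361 × 1.4104 = 35.84 km/s.
v = √(v_r² + v_t²) = √(89.31² + 35.84²) = √9260.78 = 96.233 km/s.

96.23 km/s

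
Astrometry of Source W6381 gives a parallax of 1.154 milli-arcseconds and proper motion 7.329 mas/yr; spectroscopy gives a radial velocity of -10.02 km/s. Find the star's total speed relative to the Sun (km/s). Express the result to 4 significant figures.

d = 1/p = 1/0.001154″ = 866.55 pc.
μ = 7.329 mas/yr = 0.007329 ″/yr.
v_t = 4.740 μ d = 4.740 × 0.007329 × 866.55 = 30.103 km/s.
v = √(v_r² + v_t²) = √((-10.02)² + 30.103²) = √1006.59 = 31.727 km/s.

31.73 km/s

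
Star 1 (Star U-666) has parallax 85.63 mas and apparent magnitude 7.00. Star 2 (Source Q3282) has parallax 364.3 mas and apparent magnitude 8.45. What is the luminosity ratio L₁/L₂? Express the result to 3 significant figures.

L₁/L₂ = 68.8

d₁ = 1/p₁ = 1/0.08563″ = 11.678 pc; d₂ = 1/p₂ = 1/0.3643″ = 2.745 pc.
M₁ = m₁ − 5 log₁₀ d₁ + 5 = 7.00 − 5.3368 + 5 = 6.6632.
M₂ = 8.45 − 2.1927 + 5 = 11.2573.
L₁/L₂ = 10^(0.4(M₂ − M₁)) = 10^(0.4 × 4.5941) = 10^1.83764 = 68.808.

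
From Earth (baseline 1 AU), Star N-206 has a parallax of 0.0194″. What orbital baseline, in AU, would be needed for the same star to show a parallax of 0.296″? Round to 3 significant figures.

Parallax scales linearly with baseline: p ∝ B, so B = p_target / p_Earth × 1 AU.
B = 0.296 / 0.0194 = 15.258 AU.

15.3 AU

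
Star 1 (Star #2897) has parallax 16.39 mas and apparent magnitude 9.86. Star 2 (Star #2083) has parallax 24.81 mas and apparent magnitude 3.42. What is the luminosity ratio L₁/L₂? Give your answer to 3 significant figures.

L₁/L₂ = 0.00608

d₁ = 1/p₁ = 1/0.01639″ = 61.013 pc; d₂ = 1/p₂ = 1/0.02481″ = 40.306 pc.
M₁ = m₁ − 5 log₁₀ d₁ + 5 = 9.86 − 8.9271 + 5 = 5.9329.
M₂ = 3.42 − 8.0268 + 5 = 0.3932.
L₁/L₂ = 10^(0.4(M₂ − M₁)) = 10^(0.4 × (-5.5397)) = 10^(-2.21588) = 0.006083.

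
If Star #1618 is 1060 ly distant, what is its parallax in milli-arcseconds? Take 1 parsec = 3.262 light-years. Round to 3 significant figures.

3.08 mas

d = 1060 ly ÷ 3.262 = 324.95 pc.
p = 1/d = 1/324.95 = 0.0030774 arcsec.
= 0.0030774 × 1000 = 3.0774 mas.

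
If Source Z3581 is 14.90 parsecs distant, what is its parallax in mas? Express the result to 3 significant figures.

p = 1/d = 1/14.9 = 0.067114 arcsec.
= 0.067114 × 1000 = 67.114 mas.

67.1 mas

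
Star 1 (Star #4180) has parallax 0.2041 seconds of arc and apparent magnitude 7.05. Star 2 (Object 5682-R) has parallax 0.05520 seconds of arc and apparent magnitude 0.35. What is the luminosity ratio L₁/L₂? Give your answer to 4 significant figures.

L₁/L₂ = 0.0001528

d₁ = 1/p₁ = 1/0.2041″ = 4.8996 pc; d₂ = 1/p₂ = 1/0.05520″ = 18.116 pc.
M₁ = m₁ − 5 log₁₀ d₁ + 5 = 7.05 − 3.4508 + 5 = 8.5992.
M₂ = 0.35 − 6.2903 + 5 = -0.9403.
L₁/L₂ = 10^(0.4(M₂ − M₁)) = 10^(0.4 × (-9.5395)) = 10^(-3.81580) = 0.00015283.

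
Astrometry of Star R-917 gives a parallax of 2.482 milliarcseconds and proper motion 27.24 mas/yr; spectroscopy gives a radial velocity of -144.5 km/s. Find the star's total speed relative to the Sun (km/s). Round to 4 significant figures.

d = 1/p = 1/0.002482″ = 402.9 pc.
μ = 27.24 mas/yr = 0.02724 ″/yr.
v_t = 4.740 μ d = 4.740 × 0.02724 × 402.9 = 52.021 km/s.
v = √(v_r² + v_t²) = √((-144.5)² + 52.021²) = √23586.4 = 153.58 km/s.

153.6 km/s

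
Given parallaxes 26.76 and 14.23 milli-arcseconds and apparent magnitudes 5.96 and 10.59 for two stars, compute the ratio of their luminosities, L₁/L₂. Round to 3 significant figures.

L₁/L₂ = 20.1

d₁ = 1/p₁ = 1/0.02676″ = 37.369 pc; d₂ = 1/p₂ = 1/0.01423″ = 70.274 pc.
M₁ = m₁ − 5 log₁₀ d₁ + 5 = 5.96 − 7.8626 + 5 = 3.0974.
M₂ = 10.59 − 9.2340 + 5 = 6.3560.
L₁/L₂ = 10^(0.4(M₂ − M₁)) = 10^(0.4 × 3.2586) = 10^1.30344 = 20.111.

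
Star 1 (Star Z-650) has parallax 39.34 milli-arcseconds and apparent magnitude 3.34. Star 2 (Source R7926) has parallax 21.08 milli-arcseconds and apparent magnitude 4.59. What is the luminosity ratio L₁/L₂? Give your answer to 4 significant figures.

d₁ = 1/p₁ = 1/0.03934″ = 25.419 pc; d₂ = 1/p₂ = 1/0.02108″ = 47.438 pc.
M₁ = m₁ − 5 log₁₀ d₁ + 5 = 3.34 − 7.0258 + 5 = 1.3142.
M₂ = 4.59 − 8.3806 + 5 = 1.2094.
L₁/L₂ = 10^(0.4(M₂ − M₁)) = 10^(0.4 × (-0.1048)) = 10^(-0.04192) = 0.90799.

L₁/L₂ = 0.9080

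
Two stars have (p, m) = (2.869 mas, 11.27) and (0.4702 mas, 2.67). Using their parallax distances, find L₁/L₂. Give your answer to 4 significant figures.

L₁/L₂ = 9.752 × 10^-6

d₁ = 1/p₁ = 1/0.002869″ = 348.55 pc; d₂ = 1/p₂ = 1/0.0004702″ = 2126.8 pc.
M₁ = m₁ − 5 log₁₀ d₁ + 5 = 11.27 − 12.7113 + 5 = 3.5587.
M₂ = 2.67 − 16.6386 + 5 = -8.9686.
L₁/L₂ = 10^(0.4(M₂ − M₁)) = 10^(0.4 × (-12.5273)) = 10^(-5.01092) = 0.0000097517.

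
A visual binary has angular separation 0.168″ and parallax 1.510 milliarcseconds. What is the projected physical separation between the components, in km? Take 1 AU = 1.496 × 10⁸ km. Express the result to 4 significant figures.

1.664 × 10^10 km

d = 1/p = 1/0.001510″ = 662.25 pc.
At distance d (pc), an angle of θ arcsec spans θ·d AU: s = 0.168 × 662.25 = 111.26 AU.
= 111.26 × 1.496 × 10⁸ km = 1.6644 × 10^10 km.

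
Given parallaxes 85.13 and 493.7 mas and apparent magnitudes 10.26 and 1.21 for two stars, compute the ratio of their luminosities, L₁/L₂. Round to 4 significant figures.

L₁/L₂ = 0.008068

d₁ = 1/p₁ = 1/0.08513″ = 11.747 pc; d₂ = 1/p₂ = 1/0.4937″ = 2.0255 pc.
M₁ = m₁ − 5 log₁₀ d₁ + 5 = 10.26 − 5.3496 + 5 = 9.9104.
M₂ = 1.21 − 1.5327 + 5 = 4.6773.
L₁/L₂ = 10^(0.4(M₂ − M₁)) = 10^(0.4 × (-5.2331)) = 10^(-2.09324) = 0.0080679.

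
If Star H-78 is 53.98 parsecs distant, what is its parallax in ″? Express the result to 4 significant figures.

p = 1/d = 1/53.98 = 0.018525 arcsec.

0.01853 ″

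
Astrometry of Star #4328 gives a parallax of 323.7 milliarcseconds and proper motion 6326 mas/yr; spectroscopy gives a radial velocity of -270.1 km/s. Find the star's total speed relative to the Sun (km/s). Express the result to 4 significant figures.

285.5 km/s

d = 1/p = 1/0.3237″ = 3.0893 pc.
μ = 6326 mas/yr = 6.326 ″/yr.
v_t = 4.740 μ d = 4.740 × 6.326 × 3.0893 = 92.633 km/s.
v = √(v_r² + v_t²) = √((-270.1)² + 92.633²) = √81534.9 = 285.54 km/s.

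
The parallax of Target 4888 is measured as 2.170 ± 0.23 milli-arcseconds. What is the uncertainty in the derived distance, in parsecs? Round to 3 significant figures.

48.8 pc

d = 1/p, so σ_d = σ_p / p².
σ_d = 0.000230 / (0.002170)² = 0.000230 / 0.0000047089 = 48.844 pc.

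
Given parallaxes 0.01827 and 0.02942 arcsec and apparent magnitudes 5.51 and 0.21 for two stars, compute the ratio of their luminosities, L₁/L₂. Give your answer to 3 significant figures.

L₁/L₂ = 0.0197

d₁ = 1/p₁ = 1/0.01827″ = 54.735 pc; d₂ = 1/p₂ = 1/0.02942″ = 33.99 pc.
M₁ = m₁ − 5 log₁₀ d₁ + 5 = 5.51 − 8.6913 + 5 = 1.8187.
M₂ = 0.21 − 7.6568 + 5 = -2.4468.
L₁/L₂ = 10^(0.4(M₂ − M₁)) = 10^(0.4 × (-4.2655)) = 10^(-1.70620) = 0.01967.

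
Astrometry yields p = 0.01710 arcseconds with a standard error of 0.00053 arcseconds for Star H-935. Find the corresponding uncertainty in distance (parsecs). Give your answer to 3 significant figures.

d = 1/p, so σ_d = σ_p / p².
σ_d = 0.000530 / (0.01710)² = 0.000530 / 0.00029241 = 1.8125 pc.

1.81 pc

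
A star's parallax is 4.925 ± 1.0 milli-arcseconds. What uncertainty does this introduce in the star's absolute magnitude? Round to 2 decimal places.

σ_M = 0.44 mag

M = m − 5 log₁₀ d + 5 = m + 5 log₁₀ p + 5, so ∂M/∂p = 5/(p ln 10).
σ_M = (5/ln 10) · (σ_p/p) = 2.1715 × 1.0/4.925 = 2.1715 × 0.20305 = 0.44092.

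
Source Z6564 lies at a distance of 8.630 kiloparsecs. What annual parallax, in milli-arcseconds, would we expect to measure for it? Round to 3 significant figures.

d = 8.630 kpc = 8630 pc.
p = 1/d = 1/8630 = 0.00011587 arcsec.
= 0.00011587 × 1000 = 0.11587 mas.

0.116 mas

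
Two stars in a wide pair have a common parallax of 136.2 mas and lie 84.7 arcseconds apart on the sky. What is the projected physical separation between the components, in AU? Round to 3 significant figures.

622 AU

d = 1/p = 1/0.1362″ = 7.3421 pc.
At distance d (pc), an angle of θ arcsec spans θ·d AU: s = 84.7 × 7.3421 = 621.88 AU.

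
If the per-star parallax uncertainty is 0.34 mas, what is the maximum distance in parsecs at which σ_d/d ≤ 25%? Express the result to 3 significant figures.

σ_d/d = σ_p/p, so the condition is σ_p/p ≤ 0.25, i.e. p ≥ σ_p/0.25.
p_min = 0.34/0.25 = 1.36 mas = 0.00136 arcsec.
d_max = 1/p_min = 1/0.00136 = 735.29 pc.

735 pc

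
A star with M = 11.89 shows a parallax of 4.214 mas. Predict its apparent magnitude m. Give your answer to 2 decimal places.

d = 1/p = 1/0.004214″ = 237.3 pc.
m − M = 5 log₁₀ d − 5 = 5 log₁₀(237.3) − 5 = 11.8765 − 5 = 6.8765.
m = M + (m − M) = 11.89 + 6.8765 = 18.77.

m = 18.77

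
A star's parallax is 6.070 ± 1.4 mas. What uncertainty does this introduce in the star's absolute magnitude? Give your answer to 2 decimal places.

M = m − 5 log₁₀ d + 5 = m + 5 log₁₀ p + 5, so ∂M/∂p = 5/(p ln 10).
σ_M = (5/ln 10) · (σ_p/p) = 2.1715 × 1.4/6.070 = 2.1715 × 0.23064 = 0.50083.

σ_M = 0.50 mag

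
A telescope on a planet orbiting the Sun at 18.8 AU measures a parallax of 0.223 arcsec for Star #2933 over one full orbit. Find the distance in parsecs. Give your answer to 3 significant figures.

84.3 pc

With baseline B (in AU) and parallax p (in arcsec), d = B/p parsecs.
d = 18.8 / 0.223 = 84.305 pc.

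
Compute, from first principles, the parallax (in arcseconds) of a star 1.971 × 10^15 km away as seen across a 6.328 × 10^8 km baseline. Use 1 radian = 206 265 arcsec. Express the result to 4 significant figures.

0.06622 arcsec

θ ≈ B/d = (6.328 × 10^8) / (1.971 × 10^15) = 3.2106 × 10^-7 rad.
In arcseconds: 3.2106 × 10^-7 × 206265 = 0.066223″.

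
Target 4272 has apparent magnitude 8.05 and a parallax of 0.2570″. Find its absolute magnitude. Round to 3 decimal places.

M = 10.100

d = 1/p = 1/0.2570″ = 3.8911 pc.
m − M = 5 log₁₀(3.8911) − 5 = 2.9504 − 5 = -2.0496.
M = m − (m − M) = 8.05 − (-2.0496) = 10.100.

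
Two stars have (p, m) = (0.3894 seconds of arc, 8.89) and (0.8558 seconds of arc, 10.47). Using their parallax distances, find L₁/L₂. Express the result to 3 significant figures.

L₁/L₂ = 20.7

d₁ = 1/p₁ = 1/0.3894″ = 2.5681 pc; d₂ = 1/p₂ = 1/0.8558″ = 1.1685 pc.
M₁ = m₁ − 5 log₁₀ d₁ + 5 = 8.89 − 2.0481 + 5 = 11.8419.
M₂ = 10.47 − 0.3381 + 5 = 15.1319.
L₁/L₂ = 10^(0.4(M₂ − M₁)) = 10^(0.4 × 3.2900) = 10^1.31600 = 20.701.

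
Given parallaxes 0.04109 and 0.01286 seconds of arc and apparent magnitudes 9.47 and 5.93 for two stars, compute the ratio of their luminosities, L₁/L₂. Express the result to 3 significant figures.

d₁ = 1/p₁ = 1/0.04109″ = 24.337 pc; d₂ = 1/p₂ = 1/0.01286″ = 77.76 pc.
M₁ = m₁ − 5 log₁₀ d₁ + 5 = 9.47 − 6.9313 + 5 = 7.5387.
M₂ = 5.93 − 9.4538 + 5 = 1.4762.
L₁/L₂ = 10^(0.4(M₂ − M₁)) = 10^(0.4 × (-6.0625)) = 10^(-2.42500) = 0.0037584.

L₁/L₂ = 0.00376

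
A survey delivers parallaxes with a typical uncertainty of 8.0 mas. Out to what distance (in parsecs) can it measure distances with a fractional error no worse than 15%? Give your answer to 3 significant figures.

σ_d/d = σ_p/p, so the condition is σ_p/p ≤ 0.15, i.e. p ≥ σ_p/0.15.
p_min = 8.0/0.15 = 53.333 mas = 0.053333 arcsec.
d_max = 1/p_min = 1/0.053333 = 18.75 pc.

18.8 pc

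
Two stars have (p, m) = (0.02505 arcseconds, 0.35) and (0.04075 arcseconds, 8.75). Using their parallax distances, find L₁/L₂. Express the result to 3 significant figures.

L₁/L₂ = 6060

d₁ = 1/p₁ = 1/0.02505″ = 39.92 pc; d₂ = 1/p₂ = 1/0.04075″ = 24.54 pc.
M₁ = m₁ − 5 log₁₀ d₁ + 5 = 0.35 − 8.0060 + 5 = -2.6560.
M₂ = 8.75 − 6.9494 + 5 = 6.8006.
L₁/L₂ = 10^(0.4(M₂ − M₁)) = 10^(0.4 × 9.4566) = 10^3.78264 = 6062.3.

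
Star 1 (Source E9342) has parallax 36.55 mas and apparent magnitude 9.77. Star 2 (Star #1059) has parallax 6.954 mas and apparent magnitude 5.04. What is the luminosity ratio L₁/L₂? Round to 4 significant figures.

d₁ = 1/p₁ = 1/0.03655″ = 27.36 pc; d₂ = 1/p₂ = 1/0.006954″ = 143.8 pc.
M₁ = m₁ − 5 log₁₀ d₁ + 5 = 9.77 − 7.1856 + 5 = 7.5844.
M₂ = 5.04 − 10.7888 + 5 = -0.7488.
L₁/L₂ = 10^(0.4(M₂ − M₁)) = 10^(0.4 × (-8.3332)) = 10^(-3.33328) = 0.00046422.

L₁/L₂ = 0.0004642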